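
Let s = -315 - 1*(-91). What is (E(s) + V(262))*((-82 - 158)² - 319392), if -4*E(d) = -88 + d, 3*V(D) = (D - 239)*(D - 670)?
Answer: 798465600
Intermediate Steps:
V(D) = (-670 + D)*(-239 + D)/3 (V(D) = ((D - 239)*(D - 670))/3 = ((-239 + D)*(-670 + D))/3 = ((-670 + D)*(-239 + D))/3 = (-670 + D)*(-239 + D)/3)
s = -224 (s = -315 + 91 = -224)
E(d) = 22 - d/4 (E(d) = -(-88 + d)/4 = 22 - d/4)
(E(s) + V(262))*((-82 - 158)² - 319392) = ((22 - ¼*(-224)) + (160130/3 - 303*262 + (⅓)*262²))*((-82 - 158)² - 319392) = ((22 + 56) + (160130/3 - 79386 + (⅓)*68644))*((-240)² - 319392) = (78 + (160130/3 - 79386 + 68644/3))*(57600 - 319392) = (78 - 3128)*(-261792) = -3050*(-261792) = 798465600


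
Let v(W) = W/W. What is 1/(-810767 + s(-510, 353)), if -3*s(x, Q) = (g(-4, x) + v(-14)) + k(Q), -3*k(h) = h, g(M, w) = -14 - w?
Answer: -9/7298041 ≈ -1.2332e-6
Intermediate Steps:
k(h) = -h/3
v(W) = 1
s(x, Q) = 13/3 + x/3 + Q/9 (s(x, Q) = -(((-14 - x) + 1) - Q/3)/3 = -((-13 - x) - Q/3)/3 = -(-13 - x - Q/3)/3 = 13/3 + x/3 + Q/9)
1/(-810767 + s(-510, 353)) = 1/(-810767 + (13/3 + (1/3)*(-510) + (1/9)*353)) = 1/(-810767 + (13/3 - 170 + 353/9)) = 1/(-810767 - 1138/9) = 1/(-7298041/9) = -9/7298041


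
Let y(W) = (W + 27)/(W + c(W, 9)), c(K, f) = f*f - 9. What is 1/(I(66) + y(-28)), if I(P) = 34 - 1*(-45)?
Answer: 44/3475 ≈ 0.012662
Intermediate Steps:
c(K, f) = -9 + f² (c(K, f) = f² - 9 = -9 + f²)
y(W) = (27 + W)/(72 + W) (y(W) = (W + 27)/(W + (-9 + 9²)) = (27 + W)/(W + (-9 + 81)) = (27 + W)/(W + 72) = (27 + W)/(72 + W))
I(P) = 79 (I(P) = 34 + 45 = 79)
1/(I(66) + y(-28)) = 1/(79 + (27 - 28)/(72 - 28)) = 1/(79 - 1/44) = 1/(3475/44) = 44/3475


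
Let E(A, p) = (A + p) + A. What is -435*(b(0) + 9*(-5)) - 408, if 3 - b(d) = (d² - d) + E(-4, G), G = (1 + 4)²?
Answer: 25257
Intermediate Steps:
G = 25 (G = 5² = 25)
E(A, p) = p + 2*A
b(d) = -14 + d - d² (b(d) = 3 - ((d² - d) + (25 + 2*(-4))) = 3 - ((d² - d) + (25 - 8)) = 3 - ((d² - d) + 17) = 3 - (17 + d² - d) = 3 + (-17 + d - d²) = -14 + d - d²)
-435*(b(0) + 9*(-5)) - 408 = -435*((-14 + 0 - 1*0²) + 9*(-5)) - 408 = -435*((-14 + 0 - 1*0) - 45) - 408 = -435*((-14 + 0 + 0) - 45) - 408 = -435*(-14 - 45) - 408 = -435*(-59) - 408 = 25665 - 408 = 25257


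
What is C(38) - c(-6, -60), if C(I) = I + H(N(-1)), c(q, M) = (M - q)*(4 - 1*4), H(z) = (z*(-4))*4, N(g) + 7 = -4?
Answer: 214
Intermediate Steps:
N(g) = -11 (N(g) = -7 - 4 = -11)
H(z) = -16*z (H(z) = -4*z*4 = -16*z)
c(q, M) = 0 (c(q, M) = (M - q)*(4 - 4) = (M - q)*0 = 0)
C(I) = 176 + I (C(I) = I - 16*(-11) = I + 176 = 176 + I)
C(38) - c(-6, -60) = (176 + 38) - 1*0 = 214 + 0 = 214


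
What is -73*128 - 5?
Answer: -9349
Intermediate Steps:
-73*128 - 5 = -9344 - 5 = -9349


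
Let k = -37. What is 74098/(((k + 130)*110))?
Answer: 37049/5115 ≈ 7.2432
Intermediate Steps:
74098/(((k + 130)*110)) = 74098/(((-37 + 130)*110)) = 74098/((93*110)) = 74098/10230 = 74098*(1/10230) = 37049/5115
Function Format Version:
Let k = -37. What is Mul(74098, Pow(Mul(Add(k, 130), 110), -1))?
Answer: Rational(37049, 5115) ≈ 7.2432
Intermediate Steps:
Mul(74098, Pow(Mul(Add(k, 130), 110), -1)) = Mul(74098, Pow(Mul(Add(-37, 130), 110), -1)) = Mul(74098, Pow(Mul(93, 110), -1)) = Mul(74098, Pow(10230, -1)) = Mul(74098, Rational(1, 10230)) = Rational(37049, 5115)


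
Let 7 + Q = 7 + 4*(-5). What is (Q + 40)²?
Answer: 400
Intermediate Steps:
Q = -20 (Q = -7 + (7 + 4*(-5)) = -7 + (7 - 20) = -7 - 13 = -20)
(Q + 40)² = (-20 + 40)² = 20² = 400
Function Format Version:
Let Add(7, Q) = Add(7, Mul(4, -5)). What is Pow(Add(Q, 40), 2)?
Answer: 400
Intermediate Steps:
Q = -20 (Q = Add(-7, Add(7, Mul(4, -5))) = Add(-7, Add(7, -20)) = Add(-7, -13) = -20)
Pow(Add(Q, 40), 2) = Pow(Add(-20, 40), 2) = Pow(20, 2) = 400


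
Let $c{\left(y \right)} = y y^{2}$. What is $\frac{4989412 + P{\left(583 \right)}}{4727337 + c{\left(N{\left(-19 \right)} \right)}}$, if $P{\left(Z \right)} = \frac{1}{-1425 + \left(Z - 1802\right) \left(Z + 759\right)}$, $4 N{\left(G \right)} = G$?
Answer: $\frac{522833857540800}{495360135928007} \approx 1.0555$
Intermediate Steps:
$N{\left(G \right)} = \frac{G}{4}$
$P{\left(Z \right)} = \frac{1}{-1425 + \left(-1802 + Z\right) \left(759 + Z\right)}$
$c{\left(y \right)} = y^{3}$
$\frac{4989412 + P{\left(583 \right)}}{4727337 + c{\left(N{\left(-19 \right)} \right)}} = \frac{4989412 + \frac{1}{-1369143 + 583^{2} - 608069}}{4727337 + \left(\frac{1}{4} \left(-19\right)\right)^{3}} = \frac{4989412 + \frac{1}{-1369143 + 339889 - 608069}}{4727337 + \left(- \frac{19}{4}\right)^{3}} = \frac{4989412 + \frac{1}{-1637323}}{4727337 - \frac{6859}{64}} = \frac{4989412 - \frac{1}{1637323}}{\frac{302542709}{64}} = \frac{8169279024075}{1637323} \cdot \frac{64}{302542709} = \frac{522833857540800}{495360135928007}$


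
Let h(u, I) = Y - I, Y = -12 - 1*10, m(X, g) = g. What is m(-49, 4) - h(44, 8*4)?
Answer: 58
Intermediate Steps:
Y = -22 (Y = -12 - 10 = -22)
h(u, I) = -22 - I
m(-49, 4) - h(44, 8*4) = 4 - (-22 - 8*4) = 4 - (-22 - 1*32) = 4 - (-22 - 32) = 4 - 1*(-54) = 4 + 54 = 58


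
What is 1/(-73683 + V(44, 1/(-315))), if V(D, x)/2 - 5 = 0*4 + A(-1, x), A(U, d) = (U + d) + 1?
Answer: -315/23206997 ≈ -1.3573e-5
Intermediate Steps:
A(U, d) = 1 + U + d
V(D, x) = 10 + 2*x (V(D, x) = 10 + 2*(0*4 + (1 - 1 + x)) = 10 + 2*(0 + x) = 10 + 2*x)
1/(-73683 + V(44, 1/(-315))) = 1/(-73683 + (10 + 2/(-315))) = 1/(-73683 + (10 + 2*(-1/315))) = 1/(-73683 + (10 - 2/315)) = 1/(-73683 + 3148/315) = 1/(-23206997/315) = -315/23206997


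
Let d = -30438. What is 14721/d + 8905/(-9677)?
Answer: -137835169/98182842 ≈ -1.4039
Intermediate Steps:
14721/d + 8905/(-9677) = 14721/(-30438) + 8905/(-9677) = 14721*(-1/30438) + 8905*(-1/9677) = -4907/10146 - 8905/9677 = -137835169/98182842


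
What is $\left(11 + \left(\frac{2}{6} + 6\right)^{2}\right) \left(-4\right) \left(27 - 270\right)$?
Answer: $49680$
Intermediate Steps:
$\left(11 + \left(\frac{2}{6} + 6\right)^{2}\right) \left(-4\right) \left(27 - 270\right) = \left(11 + \left(2 \cdot \frac{1}{6} + 6\right)^{2}\right) \left(-4\right) \left(-243\right) = \left(11 + \left(\frac{1}{3} + 6\right)^{2}\right) \left(-4\right) \left(-243\right) = \left(11 + \left(\frac{19}{3}\right)^{2}\right) \left(-4\right) \left(-243\right) = \left(11 + \frac{361}{9}\right) \left(-4\right) \left(-243\right) = \frac{460}{9} \left(-4\right) \left(-243\right) = \left(- \frac{1840}{9}\right) \left(-243\right) = 49680$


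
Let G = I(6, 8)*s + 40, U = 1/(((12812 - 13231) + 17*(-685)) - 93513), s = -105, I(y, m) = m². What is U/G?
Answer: 1/705254360 ≈ 1.4179e-9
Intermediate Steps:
U = -1/105577 (U = 1/((-419 - 11645) - 93513) = 1/(-12064 - 93513) = 1/(-105577) = -1/105577 ≈ -9.4718e-6)
G = -6680 (G = 8²*(-105) + 40 = 64*(-105) + 40 = -6720 + 40 = -6680)
U/G = -1/105577/(-6680) = -1/105577*(-1/6680) = 1/705254360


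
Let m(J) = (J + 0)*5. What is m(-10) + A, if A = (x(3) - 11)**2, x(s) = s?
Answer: 14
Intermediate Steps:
m(J) = 5*J (m(J) = J*5 = 5*J)
A = 64 (A = (3 - 11)**2 = (-8)**2 = 64)
m(-10) + A = 5*(-10) + 64 = -50 + 64 = 14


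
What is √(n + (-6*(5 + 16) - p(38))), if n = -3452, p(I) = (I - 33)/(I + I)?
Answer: I*√5166727/38 ≈ 59.817*I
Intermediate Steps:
p(I) = (-33 + I)/(2*I) (p(I) = (-33 + I)/((2*I)) = (-33 + I)*(1/(2*I)) = (-33 + I)/(2*I))
√(n + (-6*(5 + 16) - p(38))) = √(-3452 + (-6*(5 + 16) - (-33 + 38)/(2*38))) = √(-3452 + (-6*21 - 5/(2*38))) = √(-3452 + (-126 - 1*5/76)) = √(-3452 + (-126 - 5/76)) = √(-3452 - 9581/76) = √(-271933/76) = I*√5166727/38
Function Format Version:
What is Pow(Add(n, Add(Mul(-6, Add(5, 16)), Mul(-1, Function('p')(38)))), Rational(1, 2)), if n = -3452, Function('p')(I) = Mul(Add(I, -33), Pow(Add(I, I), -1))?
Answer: Mul(Rational(1, 38), I, Pow(5166727, Rational(1, 2))) ≈ Mul(59.817, I)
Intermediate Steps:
Function('p')(I) = Mul(Rational(1, 2), Pow(I, -1), Add(-33, I)) (Function('p')(I) = Mul(Add(-33, I), Pow(Mul(2, I), -1)) = Mul(Add(-33, I), Mul(Rational(1, 2), Pow(I, -1))) = Mul(Rational(1, 2), Pow(I, -1), Add(-33, I)))
Pow(Add(n, Add(Mul(-6, Add(5, 16)), Mul(-1, Function('p')(38)))), Rational(1, 2)) = Pow(Add(-3452, Add(Mul(-6, Add(5, 16)), Mul(-1, Mul(Rational(1, 2), Pow(38, -1), Add(-33, 38))))), Rational(1, 2)) = Pow(Add(-3452, Add(Mul(-6, 21), Mul(-1, Mul(Rational(1, 2), Rational(1, 38), 5)))), Rational(1, 2)) = Pow(Add(-3452, Add(-126, Mul(-1, Rational(5, 76)))), Rational(1, 2)) = Pow(Add(-3452, Add(-126, Rational(-5, 76))), Rational(1, 2)) = Pow(Add(-3452, Rational(-9581, 76)), Rational(1, 2)) = Pow(Rational(-271933, 76), Rational(1, 2)) = Mul(Rational(1, 38), I, Pow(5166727, Rational(1, 2)))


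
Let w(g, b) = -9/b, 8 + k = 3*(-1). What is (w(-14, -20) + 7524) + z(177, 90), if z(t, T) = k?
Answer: 150269/20 ≈ 7513.5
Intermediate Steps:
k = -11 (k = -8 + 3*(-1) = -8 - 3 = -11)
z(t, T) = -11
(w(-14, -20) + 7524) + z(177, 90) = (-9/(-20) + 7524) - 11 = (-9*(-1/20) + 7524) - 11 = (9/20 + 7524) - 11 = 150489/20 - 11 = 150269/20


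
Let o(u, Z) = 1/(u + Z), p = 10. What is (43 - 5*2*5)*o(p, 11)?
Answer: -⅓ ≈ -0.33333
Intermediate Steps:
o(u, Z) = 1/(Z + u)
(43 - 5*2*5)*o(p, 11) = (43 - 5*2*5)/(11 + 10) = (43 - 10*5)/21 = (43 - 50)*(1/21) = -7*1/21 = -⅓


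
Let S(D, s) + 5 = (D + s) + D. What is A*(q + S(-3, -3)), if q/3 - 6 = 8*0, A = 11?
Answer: 44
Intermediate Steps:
S(D, s) = -5 + s + 2*D (S(D, s) = -5 + ((D + s) + D) = -5 + (s + 2*D) = -5 + s + 2*D)
q = 18 (q = 18 + 3*(8*0) = 18 + 3*0 = 18 + 0 = 18)
A*(q + S(-3, -3)) = 11*(18 + (-5 - 3 + 2*(-3))) = 11*(18 + (-5 - 3 - 6)) = 11*(18 - 14) = 11*4 = 44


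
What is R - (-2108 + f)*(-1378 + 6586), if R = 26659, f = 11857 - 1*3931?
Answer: -30273485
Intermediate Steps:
f = 7926 (f = 11857 - 3931 = 7926)
R - (-2108 + f)*(-1378 + 6586) = 26659 - (-2108 + 7926)*(-1378 + 6586) = 26659 - 5818*5208 = 26659 - 1*30300144 = 26659 - 30300144 = -30273485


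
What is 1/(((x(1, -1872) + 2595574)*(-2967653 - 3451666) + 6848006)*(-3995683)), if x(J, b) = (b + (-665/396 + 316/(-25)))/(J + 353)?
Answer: 1168200/77773121621806338490717001 ≈ 1.5021e-20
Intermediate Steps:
x(J, b) = (-141761/9900 + b)/(353 + J) (x(J, b) = (b + (-665*1/396 + 316*(-1/25)))/(353 + J) = (b + (-665/396 - 316/25))/(353 + J) = (b - 141761/9900)/(353 + J) = (-141761/9900 + b)/(353 + J))
1/(((x(1, -1872) + 2595574)*(-2967653 - 3451666) + 6848006)*(-3995683)) = 1/((((-141761/9900 - 1872)/(353 + 1) + 2595574)*(-2967653 - 3451666) + 6848006)*(-3995683)) = -1/3995683/((-18674561/9900/354 + 2595574)*(-6419319) + 6848006) = -1/3995683/(((1/354)*(-18674561/9900) + 2595574)*(-6419319) + 6848006) = -1/3995683/((-18674561/3504600 + 2595574)*(-6419319) + 6848006) = -1/3995683/((9096429965839/3504600)*(-6419319) + 6848006) = -1/3995683/(-19464295237293214547/1168200 + 6848006) = -1/3995683/(-19464287237452605347/1168200) = -1168200/19464287237452605347*(-1/3995683) = 1168200/77773121621806338490717001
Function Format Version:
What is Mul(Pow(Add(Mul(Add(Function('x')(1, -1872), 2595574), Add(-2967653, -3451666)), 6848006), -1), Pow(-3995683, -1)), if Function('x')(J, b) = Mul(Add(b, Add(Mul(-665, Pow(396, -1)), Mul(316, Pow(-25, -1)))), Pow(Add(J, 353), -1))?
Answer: Rational(1168200, 77773121621806338490717001) ≈ 1.5021e-20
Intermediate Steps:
Function('x')(J, b) = Mul(Pow(Add(353, J), -1), Add(Rational(-141761, 9900), b)) (Function('x')(J, b) = Mul(Add(b, Add(Mul(-665, Rational(1, 396)), Mul(316, Rational(-1, 25)))), Pow(Add(353, J), -1)) = Mul(Add(b, Add(Rational(-665, 396), Rational(-316, 25))), Pow(Add(353, J), -1)) = Mul(Add(b, Rational(-141761, 9900)), Pow(Add(353, J), -1)) = Mul(Add(Rational(-141761, 9900), b), Pow(Add(353, J), -1)) = Mul(Pow(Add(353, J), -1), Add(Rational(-141761, 9900), b)))
Mul(Pow(Add(Mul(Add(Function('x')(1, -1872), 2595574), Add(-2967653, -3451666)), 6848006), -1), Pow(-3995683, -1)) = Mul(Pow(Add(Mul(Add(Mul(Pow(Add(353, 1), -1), Add(Rational(-141761, 9900), -1872)), 2595574), Add(-2967653, -3451666)), 6848006), -1), Pow(-3995683, -1)) = Mul(Pow(Add(Mul(Add(Mul(Pow(354, -1), Rational(-18674561, 9900)), 2595574), -6419319), 6848006), -1), Rational(-1, 3995683)) = Mul(Pow(Add(Mul(Add(Mul(Rational(1, 354), Rational(-18674561, 9900)), 2595574), -6419319), 6848006), -1), Rational(-1, 3995683)) = Mul(Pow(Add(Mul(Add(Rational(-18674561, 3504600), 2595574), -6419319), 6848006), -1), Rational(-1, 3995683)) = Mul(Pow(Add(Mul(Rational(9096429965839, 3504600), -6419319), 6848006), -1), Rational(-1, 3995683)) = Mul(Pow(Add(Rational(-19464295237293214547, 1168200), 6848006), -1), Rational(-1, 3995683)) = Mul(Pow(Rational(-19464287237452605347, 1168200), -1), Rational(-1, 3995683)) = Mul(Rational(-1168200, 19464287237452605347), Rational(-1, 3995683)) = Rational(1168200, 77773121621806338490717001)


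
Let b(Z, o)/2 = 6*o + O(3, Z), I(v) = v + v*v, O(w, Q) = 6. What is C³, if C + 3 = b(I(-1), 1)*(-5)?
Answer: -1860867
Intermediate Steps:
I(v) = v + v²
b(Z, o) = 12 + 12*o (b(Z, o) = 2*(6*o + 6) = 2*(6 + 6*o) = 12 + 12*o)
C = -123 (C = -3 + (12 + 12*1)*(-5) = -3 + (12 + 12)*(-5) = -3 + 24*(-5) = -3 - 120 = -123)
C³ = (-123)³ = -1860867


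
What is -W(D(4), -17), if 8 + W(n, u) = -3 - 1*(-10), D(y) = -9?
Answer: 1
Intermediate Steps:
W(n, u) = -1 (W(n, u) = -8 + (-3 - 1*(-10)) = -8 + (-3 + 10) = -8 + 7 = -1)
-W(D(4), -17) = -1*(-1) = 1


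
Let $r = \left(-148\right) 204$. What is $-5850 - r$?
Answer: $24342$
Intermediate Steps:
$r = -30192$
$-5850 - r = -5850 - -30192 = -5850 + 30192 = 24342$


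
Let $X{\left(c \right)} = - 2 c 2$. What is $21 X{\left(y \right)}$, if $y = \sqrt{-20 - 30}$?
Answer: $- 420 i \sqrt{2} \approx - 593.97 i$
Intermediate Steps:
$y = 5 i \sqrt{2}$ ($y = \sqrt{-50} = 5 i \sqrt{2} \approx 7.0711 i$)
$X{\left(c \right)} = - 4 c$
$21 X{\left(y \right)} = 21 \left(- 4 \cdot 5 i \sqrt{2}\right) = 21 \left(- 20 i \sqrt{2}\right) = - 420 i \sqrt{2}$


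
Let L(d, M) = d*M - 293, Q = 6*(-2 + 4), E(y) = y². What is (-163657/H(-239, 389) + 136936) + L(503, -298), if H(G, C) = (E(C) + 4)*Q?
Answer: -24062654557/1815900 ≈ -13251.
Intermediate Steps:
Q = 12 (Q = 6*2 = 12)
H(G, C) = 48 + 12*C² (H(G, C) = (C² + 4)*12 = (4 + C²)*12 = 48 + 12*C²)
L(d, M) = -293 + M*d (L(d, M) = M*d - 293 = -293 + M*d)
(-163657/H(-239, 389) + 136936) + L(503, -298) = (-163657/(48 + 12*389²) + 136936) + (-293 - 298*503) = (-163657/(48 + 12*151321) + 136936) + (-293 - 149894) = (-163657/(48 + 1815852) + 136936) - 150187 = (-163657/1815900 + 136936) - 150187 = 248661918743/1815900 - 150187 = -24062654557/1815900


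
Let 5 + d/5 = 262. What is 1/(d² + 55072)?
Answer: 1/1706297 ≈ 5.8606e-7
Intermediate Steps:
d = 1285 (d = -25 + 5*262 = -25 + 1310 = 1285)
1/(d² + 55072) = 1/(1285² + 55072) = 1/(1651225 + 55072) = 1/1706297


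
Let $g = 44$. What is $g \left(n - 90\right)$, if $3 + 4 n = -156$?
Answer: $-5709$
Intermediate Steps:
$n = - \frac{159}{4}$ ($n = - \frac{3}{4} + \frac{1}{4} \left(-156\right) = - \frac{3}{4} - 39 = - \frac{159}{4} \approx -39.75$)
$g \left(n - 90\right) = 44 \left(- \frac{159}{4} - 90\right) = 44 \left(- \frac{519}{4}\right) = -5709$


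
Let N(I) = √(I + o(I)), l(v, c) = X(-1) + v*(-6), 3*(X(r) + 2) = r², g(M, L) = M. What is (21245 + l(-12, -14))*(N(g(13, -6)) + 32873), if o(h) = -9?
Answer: 2102224750/3 ≈ 7.0074e+8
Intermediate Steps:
X(r) = -2 + r²/3
l(v, c) = -5/3 - 6*v (l(v, c) = (-2 + (⅓)*(-1)²) + v*(-6) = (-2 + (⅓)*1) - 6*v = (-2 + ⅓) - 6*v = -5/3 - 6*v)
N(I) = √(-9 + I) (N(I) = √(I - 9) = √(-9 + I))
(21245 + l(-12, -14))*(N(g(13, -6)) + 32873) = (21245 + (-5/3 - 6*(-12)))*(√(-9 + 13) + 32873) = (21245 + (-5/3 + 72))*(√4 + 32873) = (21245 + 211/3)*(2 + 32873) = (63946/3)*32875 = 2102224750/3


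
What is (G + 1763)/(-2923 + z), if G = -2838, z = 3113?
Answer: -215/38 ≈ -5.6579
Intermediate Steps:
(G + 1763)/(-2923 + z) = (-2838 + 1763)/(-2923 + 3113) = -1075/190 = -1075*1/190 = -215/38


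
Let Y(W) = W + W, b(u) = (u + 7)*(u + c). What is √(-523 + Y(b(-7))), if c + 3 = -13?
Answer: I*√523 ≈ 22.869*I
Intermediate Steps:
c = -16 (c = -3 - 13 = -16)
b(u) = (-16 + u)*(7 + u) (b(u) = (u + 7)*(u - 16) = (7 + u)*(-16 + u) = (-16 + u)*(7 + u))
Y(W) = 2*W
√(-523 + Y(b(-7))) = √(-523 + 2*(-112 + (-7)² - 9*(-7))) = √(-523 + 2*(-112 + 49 + 63)) = √(-523 + 2*0) = √(-523 + 0) = √(-523) = I*√523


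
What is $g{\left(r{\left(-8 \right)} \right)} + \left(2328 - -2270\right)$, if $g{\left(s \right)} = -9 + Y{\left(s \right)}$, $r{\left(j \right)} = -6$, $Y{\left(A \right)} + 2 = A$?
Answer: $4581$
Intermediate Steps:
$Y{\left(A \right)} = -2 + A$
$g{\left(s \right)} = -11 + s$ ($g{\left(s \right)} = -9 + \left(-2 + s\right) = -11 + s$)
$g{\left(r{\left(-8 \right)} \right)} + \left(2328 - -2270\right) = \left(-11 - 6\right) + \left(2328 - -2270\right) = -17 + \left(2328 + 2270\right) = -17 + 4598 = 4581$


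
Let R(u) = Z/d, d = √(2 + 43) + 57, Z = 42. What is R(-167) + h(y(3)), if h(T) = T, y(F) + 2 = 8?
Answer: 1201/178 - 7*√5/178 ≈ 6.6593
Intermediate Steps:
y(F) = 6 (y(F) = -2 + 8 = 6)
d = 57 + 3*√5 (d = √45 + 57 = 3*√5 + 57 = 57 + 3*√5 ≈ 63.708)
R(u) = 42/(57 + 3*√5)
R(-167) + h(y(3)) = (133/178 - 7*√5/178) + 6 = 1201/178 - 7*√5/178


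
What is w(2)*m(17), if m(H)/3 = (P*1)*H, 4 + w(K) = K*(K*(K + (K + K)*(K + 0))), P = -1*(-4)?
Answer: 7344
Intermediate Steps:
P = 4
w(K) = -4 + K²*(K + 2*K²) (w(K) = -4 + K*(K*(K + (K + K)*(K + 0))) = -4 + K*(K*(K + (2*K)*K)) = -4 + K*(K*(K + 2*K²)) = -4 + K²*(K + 2*K²))
m(H) = 12*H (m(H) = 3*((4*1)*H) = 3*(4*H) = 12*H)
w(2)*m(17) = (-4 + 2³ + 2*2⁴)*(12*17) = (-4 + 8 + 2*16)*204 = (-4 + 8 + 32)*204 = 36*204 = 7344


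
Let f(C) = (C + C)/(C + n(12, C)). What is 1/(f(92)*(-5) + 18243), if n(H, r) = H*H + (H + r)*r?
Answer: 2451/44713363 ≈ 5.4816e-5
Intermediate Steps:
n(H, r) = H² + r*(H + r)
f(C) = 2*C/(144 + C² + 13*C) (f(C) = (C + C)/(C + (12² + C² + 12*C)) = (2*C)/(C + (144 + C² + 12*C)) = (2*C)/(144 + C² + 13*C) = 2*C/(144 + C² + 13*C))
1/(f(92)*(-5) + 18243) = 1/((2*92/(144 + 92² + 13*92))*(-5) + 18243) = 1/((2*92/(144 + 8464 + 1196))*(-5) + 18243) = 1/((2*92/9804)*(-5) + 18243) = 1/((2*92*(1/9804))*(-5) + 18243) = 1/((46/2451)*(-5) + 18243) = 1/(-230/2451 + 18243) = 1/(44713363/2451) = 2451/44713363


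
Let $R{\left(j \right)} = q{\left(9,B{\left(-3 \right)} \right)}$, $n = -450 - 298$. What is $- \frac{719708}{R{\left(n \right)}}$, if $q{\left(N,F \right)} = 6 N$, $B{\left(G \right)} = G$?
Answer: $- \frac{359854}{27} \approx -13328.0$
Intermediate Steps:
$n = -748$
$R{\left(j \right)} = 54$ ($R{\left(j \right)} = 6 \cdot 9 = 54$)
$- \frac{719708}{R{\left(n \right)}} = - \frac{719708}{54} = \left(-719708\right) \frac{1}{54} = - \frac{359854}{27}$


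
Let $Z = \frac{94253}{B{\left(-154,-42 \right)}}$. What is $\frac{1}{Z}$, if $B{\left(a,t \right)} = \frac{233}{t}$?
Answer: $- \frac{233}{3958626} \approx -5.8859 \cdot 10^{-5}$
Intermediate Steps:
$Z = - \frac{3958626}{233}$ ($Z = \frac{94253}{233 \frac{1}{-42}} = \frac{94253}{233 \left(- \frac{1}{42}\right)} = \frac{94253}{- \frac{233}{42}} = 94253 \left(- \frac{42}{233}\right) = - \frac{3958626}{233} \approx -16990.0$)
$\frac{1}{Z} = \frac{1}{- \frac{3958626}{233}} = - \frac{233}{3958626}$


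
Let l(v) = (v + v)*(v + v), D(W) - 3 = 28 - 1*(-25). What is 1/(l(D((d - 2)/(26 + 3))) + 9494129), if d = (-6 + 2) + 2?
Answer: 1/9506673 ≈ 1.0519e-7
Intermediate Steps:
d = -2 (d = -4 + 2 = -2)
D(W) = 56 (D(W) = 3 + (28 - 1*(-25)) = 3 + (28 + 25) = 3 + 53 = 56)
l(v) = 4*v² (l(v) = (2*v)*(2*v) = 4*v²)
1/(l(D((d - 2)/(26 + 3))) + 9494129) = 1/(4*56² + 9494129) = 1/(4*3136 + 9494129) = 1/(12544 + 9494129) = 1/9506673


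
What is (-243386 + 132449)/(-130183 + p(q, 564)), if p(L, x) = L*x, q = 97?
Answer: 110937/75475 ≈ 1.4699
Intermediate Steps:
(-243386 + 132449)/(-130183 + p(q, 564)) = (-243386 + 132449)/(-130183 + 97*564) = -110937/(-130183 + 54708) = -110937/(-75475) = -110937*(-1/75475) = 110937/75475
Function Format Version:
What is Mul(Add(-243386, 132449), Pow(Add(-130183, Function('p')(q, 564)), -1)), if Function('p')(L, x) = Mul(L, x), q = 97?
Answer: Rational(110937, 75475) ≈ 1.4699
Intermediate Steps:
Mul(Add(-243386, 132449), Pow(Add(-130183, Function('p')(q, 564)), -1)) = Mul(Add(-243386, 132449), Pow(Add(-130183, Mul(97, 564)), -1)) = Mul(-110937, Pow(Add(-130183, 54708), -1)) = Mul(-110937, Pow(-75475, -1)) = Mul(-110937, Rational(-1, 75475)) = Rational(110937, 75475)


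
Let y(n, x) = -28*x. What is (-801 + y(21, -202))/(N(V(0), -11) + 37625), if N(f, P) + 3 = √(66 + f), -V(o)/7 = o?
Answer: 91327405/707707409 - 4855*√66/1415414818 ≈ 0.12902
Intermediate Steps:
V(o) = -7*o
N(f, P) = -3 + √(66 + f)
(-801 + y(21, -202))/(N(V(0), -11) + 37625) = (-801 - 28*(-202))/((-3 + √(66 - 7*0)) + 37625) = (-801 + 5656)/((-3 + √(66 + 0)) + 37625) = 4855/((-3 + √66) + 37625) = 4855/(37622 + √66)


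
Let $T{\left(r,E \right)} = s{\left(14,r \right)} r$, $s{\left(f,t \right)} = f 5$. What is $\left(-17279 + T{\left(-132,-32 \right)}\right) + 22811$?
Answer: $-3708$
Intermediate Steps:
$s{\left(f,t \right)} = 5 f$
$T{\left(r,E \right)} = 70 r$ ($T{\left(r,E \right)} = 5 \cdot 14 r = 70 r$)
$\left(-17279 + T{\left(-132,-32 \right)}\right) + 22811 = \left(-17279 + 70 \left(-132\right)\right) + 22811 = \left(-17279 - 9240\right) + 22811 = -26519 + 22811 = -3708$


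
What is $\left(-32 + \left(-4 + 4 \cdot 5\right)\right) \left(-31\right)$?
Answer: $496$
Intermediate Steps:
$\left(-32 + \left(-4 + 4 \cdot 5\right)\right) \left(-31\right) = \left(-32 + \left(-4 + 20\right)\right) \left(-31\right) = \left(-32 + 16\right) \left(-31\right) = \left(-16\right) \left(-31\right) = 496$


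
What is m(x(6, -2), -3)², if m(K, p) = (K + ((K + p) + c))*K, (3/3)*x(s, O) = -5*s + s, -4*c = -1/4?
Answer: 5978025/4 ≈ 1.4945e+6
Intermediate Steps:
c = 1/16 (c = -(-1)/(4*4) = -¼*(-¼) = 1/16 ≈ 0.062500)
x(s, O) = -4*s (x(s, O) = -5*s + s = -4*s)
m(K, p) = K*(1/16 + p + 2*K) (m(K, p) = (K + ((K + p) + 1/16))*K = (K + (1/16 + K + p))*K = (1/16 + p + 2*K)*K = K*(1/16 + p + 2*K))
m(x(6, -2), -3)² = ((-4*6)*(1 + 16*(-3) + 32*(-4*6))/16)² = ((1/16)*(-24)*(1 - 48 + 32*(-24)))² = ((1/16)*(-24)*(1 - 48 - 768))² = ((1/16)*(-24)*(-815))² = (2445/2)² = 5978025/4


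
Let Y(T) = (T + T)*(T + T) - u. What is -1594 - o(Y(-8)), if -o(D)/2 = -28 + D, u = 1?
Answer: -1140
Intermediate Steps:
Y(T) = -1 + 4*T² (Y(T) = (T + T)*(T + T) - 1*1 = (2*T)*(2*T) - 1 = 4*T² - 1 = -1 + 4*T²)
o(D) = 56 - 2*D (o(D) = -2*(-28 + D) = 56 - 2*D)
-1594 - o(Y(-8)) = -1594 - (56 - 2*(-1 + 4*(-8)²)) = -1594 - (56 - 2*(-1 + 4*64)) = -1594 - (56 - 2*(-1 + 256)) = -1594 - (56 - 2*255) = -1594 - (56 - 510) = -1594 - 1*(-454) = -1594 + 454 = -1140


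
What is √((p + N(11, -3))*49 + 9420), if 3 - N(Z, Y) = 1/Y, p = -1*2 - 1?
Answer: √84927/3 ≈ 97.141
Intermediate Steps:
p = -3 (p = -2 - 1 = -3)
N(Z, Y) = 3 - 1/Y
√((p + N(11, -3))*49 + 9420) = √((-3 + (3 - 1/(-3)))*49 + 9420) = √((-3 + (3 - 1*(-⅓)))*49 + 9420) = √((-3 + (3 + ⅓))*49 + 9420) = √((-3 + 10/3)*49 + 9420) = √((⅓)*49 + 9420) = √(49/3 + 9420) = √(28309/3) = √84927/3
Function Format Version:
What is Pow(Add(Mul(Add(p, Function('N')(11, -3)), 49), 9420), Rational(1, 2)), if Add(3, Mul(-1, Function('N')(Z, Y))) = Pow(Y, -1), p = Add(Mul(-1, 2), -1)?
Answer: Mul(Rational(1, 3), Pow(84927, Rational(1, 2))) ≈ 97.141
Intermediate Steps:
p = -3 (p = Add(-2, -1) = -3)
Function('N')(Z, Y) = Add(3, Mul(-1, Pow(Y, -1)))
Pow(Add(Mul(Add(p, Function('N')(11, -3)), 49), 9420), Rational(1, 2)) = Pow(Add(Mul(Add(-3, Add(3, Mul(-1, Pow(-3, -1)))), 49), 9420), Rational(1, 2)) = Pow(Add(Mul(Add(-3, Add(3, Mul(-1, Rational(-1, 3)))), 49), 9420), Rational(1, 2)) = Pow(Add(Mul(Add(-3, Add(3, Rational(1, 3))), 49), 9420), Rational(1, 2)) = Pow(Add(Mul(Add(-3, Rational(10, 3)), 49), 9420), Rational(1, 2)) = Pow(Add(Mul(Rational(1, 3), 49), 9420), Rational(1, 2)) = Pow(Add(Rational(49, 3), 9420), Rational(1, 2)) = Pow(Rational(28309, 3), Rational(1, 2)) = Mul(Rational(1, 3), Pow(84927, Rational(1, 2)))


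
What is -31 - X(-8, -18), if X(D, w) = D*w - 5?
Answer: -170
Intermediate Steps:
X(D, w) = -5 + D*w
-31 - X(-8, -18) = -31 - (-5 - 8*(-18)) = -31 - (-5 + 144) = -31 - 1*139 = -31 - 139 = -170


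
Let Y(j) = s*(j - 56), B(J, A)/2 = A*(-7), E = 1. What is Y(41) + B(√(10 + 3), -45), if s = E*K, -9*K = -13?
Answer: 1825/3 ≈ 608.33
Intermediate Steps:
K = 13/9 (K = -⅑*(-13) = 13/9 ≈ 1.4444)
s = 13/9 (s = 1*(13/9) = 13/9 ≈ 1.4444)
B(J, A) = -14*A (B(J, A) = 2*(A*(-7)) = 2*(-7*A) = -14*A)
Y(j) = -728/9 + 13*j/9 (Y(j) = 13*(j - 56)/9 = 13*(-56 + j)/9 = -728/9 + 13*j/9)
Y(41) + B(√(10 + 3), -45) = (-728/9 + (13/9)*41) - 14*(-45) = (-728/9 + 533/9) + 630 = -65/3 + 630 = 1825/3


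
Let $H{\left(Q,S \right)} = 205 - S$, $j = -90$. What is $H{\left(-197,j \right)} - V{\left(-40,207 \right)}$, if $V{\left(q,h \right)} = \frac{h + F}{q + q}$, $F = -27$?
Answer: $\frac{1189}{4} \approx 297.25$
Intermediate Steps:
$V{\left(q,h \right)} = \frac{-27 + h}{2 q}$ ($V{\left(q,h \right)} = \frac{h - 27}{q + q} = \frac{-27 + h}{2 q}$)
$H{\left(-197,j \right)} - V{\left(-40,207 \right)} = \left(205 - -90\right) - \frac{-27 + 207}{2 \left(-40\right)} = \left(205 + 90\right) - \frac{1}{2} \left(- \frac{1}{40}\right) 180 = 295 - - \frac{9}{4} = 295 + \frac{9}{4} = \frac{1189}{4}$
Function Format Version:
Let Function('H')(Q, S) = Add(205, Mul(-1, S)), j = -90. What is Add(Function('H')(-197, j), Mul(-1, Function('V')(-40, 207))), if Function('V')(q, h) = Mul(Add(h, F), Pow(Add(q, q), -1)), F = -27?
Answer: Rational(1189, 4) ≈ 297.25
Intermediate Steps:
Function('V')(q, h) = Mul(Rational(1, 2), Pow(q, -1), Add(-27, h)) (Function('V')(q, h) = Mul(Add(h, -27), Pow(Add(q, q), -1)) = Mul(Add(-27, h), Pow(Mul(2, q), -1)) = Mul(Add(-27, h), Mul(Rational(1, 2), Pow(q, -1))) = Mul(Rational(1, 2), Pow(q, -1), Add(-27, h)))
Add(Function('H')(-197, j), Mul(-1, Function('V')(-40, 207))) = Add(Add(205, Mul(-1, -90)), Mul(-1, Mul(Rational(1, 2), Pow(-40, -1), Add(-27, 207)))) = Add(Add(205, 90), Mul(-1, Mul(Rational(1, 2), Rational(-1, 40), 180))) = Add(295, Mul(-1, Rational(-9, 4))) = Add(295, Rational(9, 4)) = Rational(1189, 4)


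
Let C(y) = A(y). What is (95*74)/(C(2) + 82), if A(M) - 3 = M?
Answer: 7030/87 ≈ 80.805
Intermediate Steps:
A(M) = 3 + M
C(y) = 3 + y
(95*74)/(C(2) + 82) = (95*74)/((3 + 2) + 82) = 7030/(5 + 82) = 7030/87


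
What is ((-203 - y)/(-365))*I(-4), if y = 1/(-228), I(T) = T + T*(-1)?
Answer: 0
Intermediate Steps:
I(T) = 0 (I(T) = T - T = 0)
y = -1/228 ≈ -0.0043860
((-203 - y)/(-365))*I(-4) = ((-203 - 1*(-1/228))/(-365))*0 = ((-203 + 1/228)*(-1/365))*0 = -46283/228*(-1/365)*0 = (46283/83220)*0 = 0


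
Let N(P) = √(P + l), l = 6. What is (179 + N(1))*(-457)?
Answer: -81803 - 457*√7 ≈ -83012.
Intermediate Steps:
N(P) = √(6 + P) (N(P) = √(P + 6) = √(6 + P))
(179 + N(1))*(-457) = (179 + √(6 + 1))*(-457) = (179 + √7)*(-457) = -81803 - 457*√7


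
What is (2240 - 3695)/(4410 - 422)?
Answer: -1455/3988 ≈ -0.36484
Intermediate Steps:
(2240 - 3695)/(4410 - 422) = -1455/3988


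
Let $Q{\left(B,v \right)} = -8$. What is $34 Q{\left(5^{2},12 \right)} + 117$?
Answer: $-155$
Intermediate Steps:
$34 Q{\left(5^{2},12 \right)} + 117 = 34 \left(-8\right) + 117 = -272 + 117 = -155$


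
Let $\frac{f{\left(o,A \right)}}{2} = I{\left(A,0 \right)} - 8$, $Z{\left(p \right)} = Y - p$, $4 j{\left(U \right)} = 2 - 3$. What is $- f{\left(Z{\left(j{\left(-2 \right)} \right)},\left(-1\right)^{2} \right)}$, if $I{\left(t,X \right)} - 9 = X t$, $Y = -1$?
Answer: $-2$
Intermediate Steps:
$I{\left(t,X \right)} = 9 + X t$
$j{\left(U \right)} = - \frac{1}{4}$ ($j{\left(U \right)} = \frac{2 - 3}{4} = \frac{1}{4} \left(-1\right) = - \frac{1}{4}$)
$Z{\left(p \right)} = -1 - p$
$f{\left(o,A \right)} = 2$ ($f{\left(o,A \right)} = 2 \left(\left(9 + 0 A\right) - 8\right) = 2 \left(\left(9 + 0\right) - 8\right) = 2 \left(9 - 8\right) = 2 \cdot 1 = 2$)
$- f{\left(Z{\left(j{\left(-2 \right)} \right)},\left(-1\right)^{2} \right)} = \left(-1\right) 2 = -2$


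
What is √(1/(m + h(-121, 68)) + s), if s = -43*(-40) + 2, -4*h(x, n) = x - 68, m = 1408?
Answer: √58348341886/5821 ≈ 41.497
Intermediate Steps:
h(x, n) = 17 - x/4 (h(x, n) = -(x - 68)/4 = -(-68 + x)/4 = 17 - x/4)
s = 1722 (s = 1720 + 2 = 1722)
√(1/(m + h(-121, 68)) + s) = √(1/(1408 + (17 - ¼*(-121))) + 1722) = √(1/(1408 + (17 + 121/4)) + 1722) = √(1/(1408 + 189/4) + 1722) = √(1/(5821/4) + 1722) = √(4/5821 + 1722) = √(10023766/5821) = √58348341886/5821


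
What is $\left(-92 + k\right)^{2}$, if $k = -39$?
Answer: $17161$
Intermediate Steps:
$\left(-92 + k\right)^{2} = \left(-92 - 39\right)^{2} = \left(-131\right)^{2} = 17161$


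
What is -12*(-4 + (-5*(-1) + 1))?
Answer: -24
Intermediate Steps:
-12*(-4 + (-5*(-1) + 1)) = -12*(-4 + (5 + 1)) = -12*(-4 + 6) = -12*2 = -24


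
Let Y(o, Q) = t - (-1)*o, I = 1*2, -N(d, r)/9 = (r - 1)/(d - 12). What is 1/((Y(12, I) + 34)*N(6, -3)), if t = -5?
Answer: -1/246 ≈ -0.0040650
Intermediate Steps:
N(d, r) = -9*(-1 + r)/(-12 + d) (N(d, r) = -9*(r - 1)/(d - 12) = -9*(-1 + r)/(-12 + d))
I = 2
Y(o, Q) = -5 + o (Y(o, Q) = -5 - (-1)*o = -5 + o)
1/((Y(12, I) + 34)*N(6, -3)) = 1/(((-5 + 12) + 34)*(9*(1 - 1*(-3))/(-12 + 6))) = 1/((7 + 34)*(9*(1 + 3)/(-6))) = 1/(41*(9*(-1/6)*4)) = 1/(41*(-6)) = 1/(-246) = -1/246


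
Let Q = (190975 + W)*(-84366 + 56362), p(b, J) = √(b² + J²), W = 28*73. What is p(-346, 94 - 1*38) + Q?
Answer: -5405304076 + 2*√30713 ≈ -5.4053e+9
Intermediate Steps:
W = 2044
p(b, J) = √(J² + b²)
Q = -5405304076 (Q = (190975 + 2044)*(-84366 + 56362) = 193019*(-28004) = -5405304076)
p(-346, 94 - 1*38) + Q = √((94 - 1*38)² + (-346)²) - 5405304076 = √((94 - 38)² + 119716) - 5405304076 = √(56² + 119716) - 5405304076 = √(3136 + 119716) - 5405304076 = √122852 - 5405304076 = 2*√30713 - 5405304076 = -5405304076 + 2*√30713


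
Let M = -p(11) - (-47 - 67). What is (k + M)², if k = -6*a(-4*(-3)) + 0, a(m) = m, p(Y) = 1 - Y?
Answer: 2704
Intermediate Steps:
M = 124 (M = -(1 - 1*11) - (-47 - 67) = -(1 - 11) - 1*(-114) = -1*(-10) + 114 = 10 + 114 = 124)
k = -72 (k = -(-24)*(-3) + 0 = -6*12 + 0 = -72 + 0 = -72)
(k + M)² = (-72 + 124)² = 52² = 2704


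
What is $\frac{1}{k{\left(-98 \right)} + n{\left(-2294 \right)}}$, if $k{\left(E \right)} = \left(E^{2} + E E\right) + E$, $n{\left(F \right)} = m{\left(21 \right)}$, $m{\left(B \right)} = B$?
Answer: $\frac{1}{19131} \approx 5.2271 \cdot 10^{-5}$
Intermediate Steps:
$n{\left(F \right)} = 21$
$k{\left(E \right)} = E + 2 E^{2}$ ($k{\left(E \right)} = \left(E^{2} + E^{2}\right) + E = 2 E^{2} + E = E + 2 E^{2}$)
$\frac{1}{k{\left(-98 \right)} + n{\left(-2294 \right)}} = \frac{1}{- 98 \left(1 + 2 \left(-98\right)\right) + 21} = \frac{1}{- 98 \left(1 - 196\right) + 21} = \frac{1}{\left(-98\right) \left(-195\right) + 21} = \frac{1}{19110 + 21} = \frac{1}{19131}$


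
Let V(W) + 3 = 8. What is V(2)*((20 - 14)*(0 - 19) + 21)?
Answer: -465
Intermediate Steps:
V(W) = 5 (V(W) = -3 + 8 = 5)
V(2)*((20 - 14)*(0 - 19) + 21) = 5*((20 - 14)*(0 - 19) + 21) = 5*(6*(-19) + 21) = 5*(-114 + 21) = 5*(-93) = -465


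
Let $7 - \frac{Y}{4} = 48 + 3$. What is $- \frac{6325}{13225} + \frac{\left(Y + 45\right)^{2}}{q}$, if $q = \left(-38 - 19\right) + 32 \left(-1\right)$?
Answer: $- \frac{395682}{2047} \approx -193.3$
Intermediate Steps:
$Y = -176$ ($Y = 28 - 4 \left(48 + 3\right) = 28 - 204 = -176$)
$q = -89$ ($q = -57 - 32 = -89$)
$- \frac{6325}{13225} + \frac{\left(Y + 45\right)^{2}}{q} = - \frac{6325}{13225} + \frac{\left(-176 + 45\right)^{2}}{-89} = \left(-6325\right) \frac{1}{13225} + \left(-131\right)^{2} \left(- \frac{1}{89}\right) = - \frac{11}{23} + 17161 \left(- \frac{1}{89}\right) = - \frac{11}{23} - \frac{17161}{89} = - \frac{395682}{2047}$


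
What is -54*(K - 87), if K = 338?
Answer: -13554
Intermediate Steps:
-54*(K - 87) = -54*(338 - 87) = -54*251 = -13554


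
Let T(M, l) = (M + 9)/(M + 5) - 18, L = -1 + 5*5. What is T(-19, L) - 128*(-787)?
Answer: 705031/7 ≈ 1.0072e+5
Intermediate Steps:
L = 24 (L = -1 + 25 = 24)
T(M, l) = -18 + (9 + M)/(5 + M) (T(M, l) = (9 + M)/(5 + M) - 18 = -18 + (9 + M)/(5 + M))
T(-19, L) - 128*(-787) = (-81 - 17*(-19))/(5 - 19) - 128*(-787) = (-81 + 323)/(-14) + 100736 = -1/14*242 + 100736 = -121/7 + 100736 = 705031/7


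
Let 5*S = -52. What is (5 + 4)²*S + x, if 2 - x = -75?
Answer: -3827/5 ≈ -765.40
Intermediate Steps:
x = 77 (x = 2 - 1*(-75) = 2 + 75 = 77)
S = -52/5 (S = (⅕)*(-52) = -52/5 ≈ -10.400)
(5 + 4)²*S + x = (5 + 4)²*(-52/5) + 77 = 9²*(-52/5) + 77 = 81*(-52/5) + 77 = -4212/5 + 77 = -3827/5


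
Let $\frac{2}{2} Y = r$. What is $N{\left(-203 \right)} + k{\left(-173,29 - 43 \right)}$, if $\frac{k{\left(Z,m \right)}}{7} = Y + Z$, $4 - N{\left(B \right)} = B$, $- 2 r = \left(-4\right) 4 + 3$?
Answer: $- \frac{1917}{2} \approx -958.5$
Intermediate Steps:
$r = \frac{13}{2}$ ($r = - \frac{\left(-4\right) 4 + 3}{2} = - \frac{-16 + 3}{2} = \left(- \frac{1}{2}\right) \left(-13\right) = \frac{13}{2} \approx 6.5$)
$Y = \frac{13}{2} \approx 6.5$
$N{\left(B \right)} = 4 - B$
$k{\left(Z,m \right)} = \frac{91}{2} + 7 Z$ ($k{\left(Z,m \right)} = 7 \left(\frac{13}{2} + Z\right) = \frac{91}{2} + 7 Z$)
$N{\left(-203 \right)} + k{\left(-173,29 - 43 \right)} = \left(4 - -203\right) + \left(\frac{91}{2} + 7 \left(-173\right)\right) = \left(4 + 203\right) + \left(\frac{91}{2} - 1211\right) = 207 - \frac{2331}{2} = - \frac{1917}{2}$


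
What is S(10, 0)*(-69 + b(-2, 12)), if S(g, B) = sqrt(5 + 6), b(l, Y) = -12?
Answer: -81*sqrt(11) ≈ -268.65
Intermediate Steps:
S(g, B) = sqrt(11)
S(10, 0)*(-69 + b(-2, 12)) = sqrt(11)*(-69 - 12) = sqrt(11)*(-81) = -81*sqrt(11)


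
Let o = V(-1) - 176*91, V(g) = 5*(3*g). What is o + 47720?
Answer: 31689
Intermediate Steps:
V(g) = 15*g
o = -16031 (o = 15*(-1) - 176*91 = -15 - 16016 = -16031)
o + 47720 = -16031 + 47720 = 31689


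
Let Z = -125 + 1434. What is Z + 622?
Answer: 1931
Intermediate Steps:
Z = 1309
Z + 622 = 1309 + 622 = 1931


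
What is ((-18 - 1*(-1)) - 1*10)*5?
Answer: -135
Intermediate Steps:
((-18 - 1*(-1)) - 1*10)*5 = ((-18 + 1) - 10)*5 = (-17 - 10)*5 = -27*5 = -135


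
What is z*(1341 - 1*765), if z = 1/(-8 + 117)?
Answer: 576/109 ≈ 5.2844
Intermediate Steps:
z = 1/109 ≈ 0.0091743
z*(1341 - 1*765) = (1341 - 1*765)/109 = (1341 - 765)/109 = (1/109)*576 = 576/109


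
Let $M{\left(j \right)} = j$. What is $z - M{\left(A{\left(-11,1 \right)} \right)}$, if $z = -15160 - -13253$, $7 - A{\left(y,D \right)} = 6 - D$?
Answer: $-1909$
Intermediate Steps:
$A{\left(y,D \right)} = 1 + D$ ($A{\left(y,D \right)} = 7 - \left(6 - D\right) = 7 + \left(-6 + D\right) = 1 + D$)
$z = -1907$ ($z = -15160 + 13253 = -1907$)
$z - M{\left(A{\left(-11,1 \right)} \right)} = -1907 - \left(1 + 1\right) = -1907 - 2 = -1909$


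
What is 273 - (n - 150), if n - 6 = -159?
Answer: 576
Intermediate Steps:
n = -153 (n = 6 - 159 = -153)
273 - (n - 150) = 273 - (-153 - 150) = 273 - 1*(-303) = 273 + 303 = 576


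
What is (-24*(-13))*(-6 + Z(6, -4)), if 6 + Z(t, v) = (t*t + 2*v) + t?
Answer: 6864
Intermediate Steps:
Z(t, v) = -6 + t + t² + 2*v (Z(t, v) = -6 + ((t*t + 2*v) + t) = -6 + ((t² + 2*v) + t) = -6 + (t + t² + 2*v) = -6 + t + t² + 2*v)
(-24*(-13))*(-6 + Z(6, -4)) = (-24*(-13))*(-6 + (-6 + 6 + 6² + 2*(-4))) = 312*(-6 + (-6 + 6 + 36 - 8)) = 312*(-6 + 28) = 312*22 = 6864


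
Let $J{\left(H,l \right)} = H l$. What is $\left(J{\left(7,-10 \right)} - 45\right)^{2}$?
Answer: $13225$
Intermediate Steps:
$\left(J{\left(7,-10 \right)} - 45\right)^{2} = \left(7 \left(-10\right) - 45\right)^{2} = \left(-70 - 45\right)^{2} = \left(-115\right)^{2} = 13225$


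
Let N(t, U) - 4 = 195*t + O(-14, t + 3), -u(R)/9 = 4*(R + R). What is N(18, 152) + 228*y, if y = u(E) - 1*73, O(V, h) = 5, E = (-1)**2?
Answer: -29541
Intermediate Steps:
E = 1
u(R) = -72*R (u(R) = -36*(R + R) = -36*2*R = -72*R)
y = -145 (y = -72*1 - 1*73 = -72 - 73 = -145)
N(t, U) = 9 + 195*t (N(t, U) = 4 + (195*t + 5) = 4 + (5 + 195*t) = 9 + 195*t)
N(18, 152) + 228*y = (9 + 195*18) + 228*(-145) = (9 + 3510) - 33060 = 3519 - 33060 = -29541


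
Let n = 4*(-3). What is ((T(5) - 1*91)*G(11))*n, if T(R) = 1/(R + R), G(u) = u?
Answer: 59994/5 ≈ 11999.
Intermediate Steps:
n = -12
T(R) = 1/(2*R)
((T(5) - 1*91)*G(11))*n = (((½)/5 - 1*91)*11)*(-12) = (((½)*(⅕) - 91)*11)*(-12) = ((⅒ - 91)*11)*(-12) = -909/10*11*(-12) = -9999/10*(-12) = 59994/5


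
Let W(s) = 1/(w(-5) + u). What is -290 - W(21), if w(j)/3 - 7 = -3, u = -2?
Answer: -2901/10 ≈ -290.10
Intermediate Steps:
w(j) = 12 (w(j) = 21 + 3*(-3) = 21 - 9 = 12)
W(s) = ⅒ (W(s) = 1/(12 - 2) = 1/10 = ⅒)
-290 - W(21) = -290 - 1*⅒ = -290 - ⅒ = -2901/10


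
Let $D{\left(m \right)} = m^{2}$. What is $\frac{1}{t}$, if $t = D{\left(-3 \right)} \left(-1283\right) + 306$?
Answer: $- \frac{1}{11241} \approx -8.896 \cdot 10^{-5}$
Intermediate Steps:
$t = -11241$ ($t = \left(-3\right)^{2} \left(-1283\right) + 306 = 9 \left(-1283\right) + 306 = -11547 + 306 = -11241$)
$\frac{1}{t} = \frac{1}{-11241} = - \frac{1}{11241}$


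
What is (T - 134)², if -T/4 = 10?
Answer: 30276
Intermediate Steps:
T = -40 (T = -4*10 = -40)
(T - 134)² = (-40 - 134)² = (-174)² = 30276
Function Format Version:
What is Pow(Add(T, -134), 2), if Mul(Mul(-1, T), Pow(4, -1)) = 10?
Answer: 30276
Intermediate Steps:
T = -40 (T = Mul(-4, 10) = -40)
Pow(Add(T, -134), 2) = Pow(Add(-40, -134), 2) = Pow(-174, 2) = 30276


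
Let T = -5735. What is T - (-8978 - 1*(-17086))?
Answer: -13843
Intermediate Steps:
T - (-8978 - 1*(-17086)) = -5735 - (-8978 - 1*(-17086)) = -5735 - (-8978 + 17086) = -5735 - 1*8108 = -5735 - 8108 = -13843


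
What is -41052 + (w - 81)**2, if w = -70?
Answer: -18251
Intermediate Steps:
-41052 + (w - 81)**2 = -41052 + (-70 - 81)**2 = -41052 + (-151)**2 = -41052 + 22801 = -18251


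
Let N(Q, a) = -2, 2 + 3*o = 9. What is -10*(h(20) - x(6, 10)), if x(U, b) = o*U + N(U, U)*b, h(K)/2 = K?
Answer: -460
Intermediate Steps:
o = 7/3 (o = -⅔ + (⅓)*9 = -⅔ + 3 = 7/3 ≈ 2.3333)
h(K) = 2*K
x(U, b) = -2*b + 7*U/3 (x(U, b) = 7*U/3 - 2*b = -2*b + 7*U/3)
-10*(h(20) - x(6, 10)) = -10*(2*20 - (-2*10 + (7/3)*6)) = -10*(40 - (-20 + 14)) = -10*(40 - 1*(-6)) = -10*(40 + 6) = -10*46 = -460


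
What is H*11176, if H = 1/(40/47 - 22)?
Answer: -262636/497 ≈ -528.44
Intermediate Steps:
H = -47/994 (H = 1/(40*(1/47) - 22) = 1/(40/47 - 22) = 1/(-994/47) = -47/994 ≈ -0.047284)
H*11176 = -47/994*11176 = -262636/497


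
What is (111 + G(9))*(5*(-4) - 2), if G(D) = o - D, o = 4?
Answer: -2332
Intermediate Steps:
G(D) = 4 - D
(111 + G(9))*(5*(-4) - 2) = (111 + (4 - 1*9))*(5*(-4) - 2) = (111 + (4 - 9))*(-20 - 2) = (111 - 5)*(-22) = 106*(-22) = -2332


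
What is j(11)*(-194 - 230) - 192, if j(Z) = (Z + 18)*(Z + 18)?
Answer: -356776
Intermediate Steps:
j(Z) = (18 + Z)² (j(Z) = (18 + Z)*(18 + Z) = (18 + Z)²)
j(11)*(-194 - 230) - 192 = (18 + 11)²*(-194 - 230) - 192 = 29²*(-424) - 192 = 841*(-424) - 192 = -356584 - 192 = -356776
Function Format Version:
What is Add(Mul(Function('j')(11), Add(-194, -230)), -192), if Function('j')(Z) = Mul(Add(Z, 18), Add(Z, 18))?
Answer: -356776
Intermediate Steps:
Function('j')(Z) = Pow(Add(18, Z), 2) (Function('j')(Z) = Mul(Add(18, Z), Add(18, Z)) = Pow(Add(18, Z), 2))
Add(Mul(Function('j')(11), Add(-194, -230)), -192) = Add(Mul(Pow(Add(18, 11), 2), Add(-194, -230)), -192) = Add(Mul(Pow(29, 2), -424), -192) = Add(Mul(841, -424), -192) = Add(-356584, -192) = -356776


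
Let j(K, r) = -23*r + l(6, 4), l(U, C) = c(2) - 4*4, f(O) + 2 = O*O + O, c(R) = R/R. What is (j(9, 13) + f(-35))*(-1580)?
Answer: -1380920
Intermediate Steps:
c(R) = 1
f(O) = -2 + O + O² (f(O) = -2 + (O*O + O) = -2 + (O² + O) = -2 + (O + O²) = -2 + O + O²)
l(U, C) = -15 (l(U, C) = 1 - 4*4 = 1 - 16 = -15)
j(K, r) = -15 - 23*r (j(K, r) = -23*r - 15 = -15 - 23*r)
(j(9, 13) + f(-35))*(-1580) = ((-15 - 23*13) + (-2 - 35 + (-35)²))*(-1580) = ((-15 - 299) + (-2 - 35 + 1225))*(-1580) = (-314 + 1188)*(-1580) = 874*(-1580) = -1380920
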